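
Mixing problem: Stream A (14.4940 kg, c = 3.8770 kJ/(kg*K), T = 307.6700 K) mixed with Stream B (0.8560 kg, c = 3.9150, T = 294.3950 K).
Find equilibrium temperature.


num = 18275.5618
den = 59.5445
Tf = 306.9229 K

306.9229 K


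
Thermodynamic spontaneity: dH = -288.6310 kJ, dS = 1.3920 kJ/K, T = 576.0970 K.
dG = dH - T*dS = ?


T*dS = 576.0970 * 1.3920 = 801.9270 kJ
dG = -288.6310 - 801.9270 = -1090.5580 kJ (spontaneous)

dG = -1090.5580 kJ, spontaneous


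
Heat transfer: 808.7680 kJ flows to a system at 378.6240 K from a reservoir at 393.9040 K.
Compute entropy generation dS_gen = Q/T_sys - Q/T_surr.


dS_sys = 808.7680/378.6240 = 2.1361 kJ/K
dS_surr = -808.7680/393.9040 = -2.0532 kJ/K
dS_gen = 2.1361 - 2.0532 = 0.0829 kJ/K (irreversible)

dS_gen = 0.0829 kJ/K, irreversible


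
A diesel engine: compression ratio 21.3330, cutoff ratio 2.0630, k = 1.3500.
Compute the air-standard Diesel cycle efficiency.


r^(k-1) = 2.9186
rc^k = 2.6581
eta = 0.6041 = 60.4105%

60.4105%


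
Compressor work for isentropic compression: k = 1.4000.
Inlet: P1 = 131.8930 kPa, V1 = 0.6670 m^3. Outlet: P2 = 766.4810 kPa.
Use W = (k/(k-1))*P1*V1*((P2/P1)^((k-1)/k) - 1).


(k-1)/k = 0.2857
(P2/P1)^exp = 1.6534
W = 3.5000 * 131.8930 * 0.6670 * (1.6534 - 1) = 201.1702 kJ

201.1702 kJ


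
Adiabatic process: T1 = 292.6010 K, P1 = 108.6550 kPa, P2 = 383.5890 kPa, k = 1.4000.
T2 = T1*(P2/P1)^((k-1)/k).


(k-1)/k = 0.2857
(P2/P1)^exp = 1.4339
T2 = 292.6010 * 1.4339 = 419.5607 K

419.5607 K


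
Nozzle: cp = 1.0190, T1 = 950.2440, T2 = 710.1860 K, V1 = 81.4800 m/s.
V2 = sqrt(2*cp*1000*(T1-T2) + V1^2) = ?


dT = 240.0580 K
2*cp*1000*dT = 489238.2040
V1^2 = 6638.9904
V2 = sqrt(495877.1944) = 704.1855 m/s

704.1855 m/s


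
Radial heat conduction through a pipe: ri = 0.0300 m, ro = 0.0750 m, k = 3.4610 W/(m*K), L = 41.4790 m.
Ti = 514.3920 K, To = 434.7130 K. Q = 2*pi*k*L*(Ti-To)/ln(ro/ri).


dT = 79.6790 K
ln(ro/ri) = 0.9163
Q = 2*pi*3.4610*41.4790*79.6790 / 0.9163 = 78436.8829 W

78436.8829 W


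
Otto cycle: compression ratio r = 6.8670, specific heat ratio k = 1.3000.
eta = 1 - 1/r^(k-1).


r^(k-1) = 1.7825
eta = 1 - 1/1.7825 = 0.4390 = 43.8991%

43.8991%


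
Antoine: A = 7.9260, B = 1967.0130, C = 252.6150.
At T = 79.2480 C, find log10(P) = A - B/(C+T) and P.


C+T = 331.8630
B/(C+T) = 5.9272
log10(P) = 7.9260 - 5.9272 = 1.9988
P = 10^1.9988 = 99.7278 mmHg

99.7278 mmHg


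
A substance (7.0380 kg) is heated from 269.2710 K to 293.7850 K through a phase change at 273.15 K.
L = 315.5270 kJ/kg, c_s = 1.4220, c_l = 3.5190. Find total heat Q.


Q1 (sensible, solid) = 7.0380 * 1.4220 * 3.8790 = 38.8212 kJ
Q2 (latent) = 7.0380 * 315.5270 = 2220.6790 kJ
Q3 (sensible, liquid) = 7.0380 * 3.5190 * 20.6350 = 511.0613 kJ
Q_total = 2770.5615 kJ

2770.5615 kJ


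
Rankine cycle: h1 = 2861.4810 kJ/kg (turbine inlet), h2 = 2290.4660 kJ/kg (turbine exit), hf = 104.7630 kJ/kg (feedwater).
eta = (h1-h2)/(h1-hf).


W = 571.0150 kJ/kg
Q_in = 2756.7180 kJ/kg
eta = 0.2071 = 20.7136%

eta = 20.7136%


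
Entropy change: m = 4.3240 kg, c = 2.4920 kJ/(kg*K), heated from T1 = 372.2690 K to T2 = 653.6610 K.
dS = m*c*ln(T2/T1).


T2/T1 = 1.7559
ln(T2/T1) = 0.5630
dS = 4.3240 * 2.4920 * 0.5630 = 6.0663 kJ/K

6.0663 kJ/K


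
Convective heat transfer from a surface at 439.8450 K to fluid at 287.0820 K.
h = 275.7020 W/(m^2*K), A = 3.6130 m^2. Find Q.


dT = 152.7630 K
Q = 275.7020 * 3.6130 * 152.7630 = 152168.9545 W

152168.9545 W


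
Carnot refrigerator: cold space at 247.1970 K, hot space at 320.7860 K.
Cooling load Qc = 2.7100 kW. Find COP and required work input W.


COP = 247.1970 / 73.5890 = 3.3592
W = 2.7100 / 3.3592 = 0.8068 kW

COP = 3.3592, W = 0.8068 kW


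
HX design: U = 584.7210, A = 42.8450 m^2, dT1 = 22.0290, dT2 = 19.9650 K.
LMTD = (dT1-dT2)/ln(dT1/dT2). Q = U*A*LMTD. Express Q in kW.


LMTD = 20.9801 K
Q = 584.7210 * 42.8450 * 20.9801 = 525600.7914 W = 525.6008 kW

525.6008 kW


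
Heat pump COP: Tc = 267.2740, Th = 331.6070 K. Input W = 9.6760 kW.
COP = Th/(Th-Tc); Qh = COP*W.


COP = 331.6070 / 64.3330 = 5.1545
Qh = 5.1545 * 9.6760 = 49.8753 kW

COP = 5.1545, Qh = 49.8753 kW


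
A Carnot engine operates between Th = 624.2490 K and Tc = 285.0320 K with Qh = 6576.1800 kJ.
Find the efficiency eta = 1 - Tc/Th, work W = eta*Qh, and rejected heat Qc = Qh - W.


eta = 1 - 285.0320/624.2490 = 0.5434
W = 0.5434 * 6576.1800 = 3573.4972 kJ
Qc = 6576.1800 - 3573.4972 = 3002.6828 kJ

eta = 54.3400%, W = 3573.4972 kJ, Qc = 3002.6828 kJ


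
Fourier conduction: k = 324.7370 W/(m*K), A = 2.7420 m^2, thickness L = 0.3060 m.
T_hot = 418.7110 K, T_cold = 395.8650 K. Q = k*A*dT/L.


dT = 22.8460 K
Q = 324.7370 * 2.7420 * 22.8460 / 0.3060 = 66479.5346 W

66479.5346 W


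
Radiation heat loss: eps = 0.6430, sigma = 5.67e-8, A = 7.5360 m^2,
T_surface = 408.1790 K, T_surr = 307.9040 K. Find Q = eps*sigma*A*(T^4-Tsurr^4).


T^4 = 2.7759e+10
Tsurr^4 = 8.9880e+09
Q = 0.6430 * 5.67e-8 * 7.5360 * 1.8771e+10 = 5157.2883 W

5157.2883 W


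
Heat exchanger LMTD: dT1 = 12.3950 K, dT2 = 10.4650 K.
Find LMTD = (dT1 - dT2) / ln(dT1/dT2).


dT1/dT2 = 1.1844
ln(dT1/dT2) = 0.1693
LMTD = 1.9300 / 0.1693 = 11.4028 K

11.4028 K


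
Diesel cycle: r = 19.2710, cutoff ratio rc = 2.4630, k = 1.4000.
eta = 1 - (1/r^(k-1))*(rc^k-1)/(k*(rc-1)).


r^(k-1) = 3.2656
rc^k = 3.5322
eta = 0.6214 = 62.1409%

62.1409%


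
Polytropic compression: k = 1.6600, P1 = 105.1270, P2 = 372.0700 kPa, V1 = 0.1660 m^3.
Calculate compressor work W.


(k-1)/k = 0.3976
(P2/P1)^exp = 1.6529
W = 2.5152 * 105.1270 * 0.1660 * (1.6529 - 1) = 28.6563 kJ

28.6563 kJ


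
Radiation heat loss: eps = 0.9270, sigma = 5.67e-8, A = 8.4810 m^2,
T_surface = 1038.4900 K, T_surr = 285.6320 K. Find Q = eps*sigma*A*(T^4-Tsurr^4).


T^4 = 1.1631e+12
Tsurr^4 = 6.6562e+09
Q = 0.9270 * 5.67e-8 * 8.4810 * 1.1564e+12 = 515497.4927 W

515497.4927 W


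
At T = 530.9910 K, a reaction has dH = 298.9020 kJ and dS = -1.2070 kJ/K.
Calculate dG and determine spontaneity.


T*dS = 530.9910 * -1.2070 = -640.9061 kJ
dG = 298.9020 + 640.9061 = 939.8081 kJ (non-spontaneous)

dG = 939.8081 kJ, non-spontaneous


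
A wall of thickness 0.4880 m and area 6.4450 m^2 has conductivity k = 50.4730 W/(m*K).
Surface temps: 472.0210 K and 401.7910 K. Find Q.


dT = 70.2300 K
Q = 50.4730 * 6.4450 * 70.2300 / 0.4880 = 46814.9848 W

46814.9848 W


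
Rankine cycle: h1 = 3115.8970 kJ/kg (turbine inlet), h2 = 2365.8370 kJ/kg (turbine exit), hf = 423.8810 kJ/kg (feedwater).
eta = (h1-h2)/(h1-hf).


W = 750.0600 kJ/kg
Q_in = 2692.0160 kJ/kg
eta = 0.2786 = 27.8624%

eta = 27.8624%


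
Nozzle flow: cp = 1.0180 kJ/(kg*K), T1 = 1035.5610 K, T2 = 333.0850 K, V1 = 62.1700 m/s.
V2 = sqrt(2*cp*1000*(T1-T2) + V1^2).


dT = 702.4760 K
2*cp*1000*dT = 1430241.1360
V1^2 = 3865.1089
V2 = sqrt(1434106.2449) = 1197.5418 m/s

1197.5418 m/s


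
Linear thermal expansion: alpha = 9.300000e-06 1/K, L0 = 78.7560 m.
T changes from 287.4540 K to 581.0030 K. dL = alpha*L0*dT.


dT = 293.5490 K
dL = 9.300000e-06 * 78.7560 * 293.5490 = 0.215004 m
L_final = 78.971004 m

dL = 0.215004 m


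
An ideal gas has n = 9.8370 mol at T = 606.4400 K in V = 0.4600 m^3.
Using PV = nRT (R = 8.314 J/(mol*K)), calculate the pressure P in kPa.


P = nRT/V = 9.8370 * 8.314 * 606.4400 / 0.4600
= 49597.5850 / 0.4600 = 107820.8370 Pa = 107.8208 kPa

107.8208 kPa


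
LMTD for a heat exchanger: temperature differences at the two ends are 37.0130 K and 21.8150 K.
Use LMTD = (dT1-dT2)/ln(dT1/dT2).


dT1/dT2 = 1.6967
ln(dT1/dT2) = 0.5287
LMTD = 15.1980 / 0.5287 = 28.7475 K

28.7475 K


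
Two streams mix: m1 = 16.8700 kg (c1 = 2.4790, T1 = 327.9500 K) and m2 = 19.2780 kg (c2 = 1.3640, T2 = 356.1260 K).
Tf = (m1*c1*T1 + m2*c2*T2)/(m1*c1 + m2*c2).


num = 23079.5099
den = 68.1159
Tf = 338.8269 K

338.8269 K


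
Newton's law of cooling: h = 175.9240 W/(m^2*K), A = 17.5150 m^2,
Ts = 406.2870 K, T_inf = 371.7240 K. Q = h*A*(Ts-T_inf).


dT = 34.5630 K
Q = 175.9240 * 17.5150 * 34.5630 = 106499.2781 W

106499.2781 W


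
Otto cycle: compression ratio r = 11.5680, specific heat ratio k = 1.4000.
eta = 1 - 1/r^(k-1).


r^(k-1) = 2.6626
eta = 1 - 1/2.6626 = 0.6244 = 62.4425%

62.4425%


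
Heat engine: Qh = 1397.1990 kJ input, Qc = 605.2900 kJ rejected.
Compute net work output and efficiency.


W = 1397.1990 - 605.2900 = 791.9090 kJ
eta = 791.9090 / 1397.1990 = 0.5668 = 56.6783%

W = 791.9090 kJ, eta = 56.6783%


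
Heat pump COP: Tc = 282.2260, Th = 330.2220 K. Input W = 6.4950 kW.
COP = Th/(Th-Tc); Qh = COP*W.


COP = 330.2220 / 47.9960 = 6.8802
Qh = 6.8802 * 6.4950 = 44.6869 kW

COP = 6.8802, Qh = 44.6869 kW


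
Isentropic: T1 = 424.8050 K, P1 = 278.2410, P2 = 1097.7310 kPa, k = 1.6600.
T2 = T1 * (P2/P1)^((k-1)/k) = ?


(k-1)/k = 0.3976
(P2/P1)^exp = 1.7258
T2 = 424.8050 * 1.7258 = 733.1338 K

733.1338 K


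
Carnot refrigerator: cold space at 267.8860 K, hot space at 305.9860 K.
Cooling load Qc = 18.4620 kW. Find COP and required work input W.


COP = 267.8860 / 38.1000 = 7.0311
W = 18.4620 / 7.0311 = 2.6258 kW

COP = 7.0311, W = 2.6258 kW


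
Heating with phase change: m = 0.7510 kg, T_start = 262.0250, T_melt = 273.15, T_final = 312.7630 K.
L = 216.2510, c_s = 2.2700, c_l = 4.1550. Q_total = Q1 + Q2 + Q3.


Q1 (sensible, solid) = 0.7510 * 2.2700 * 11.1250 = 18.9656 kJ
Q2 (latent) = 0.7510 * 216.2510 = 162.4045 kJ
Q3 (sensible, liquid) = 0.7510 * 4.1550 * 39.6130 = 123.6086 kJ
Q_total = 304.9787 kJ

304.9787 kJ


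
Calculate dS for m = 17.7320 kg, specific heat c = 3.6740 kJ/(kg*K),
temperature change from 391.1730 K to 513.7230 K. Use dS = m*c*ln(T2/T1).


T2/T1 = 1.3133
ln(T2/T1) = 0.2725
dS = 17.7320 * 3.6740 * 0.2725 = 17.7549 kJ/K

17.7549 kJ/K


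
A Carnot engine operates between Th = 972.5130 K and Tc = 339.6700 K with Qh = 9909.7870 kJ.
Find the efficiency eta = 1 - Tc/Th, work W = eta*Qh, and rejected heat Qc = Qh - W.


eta = 1 - 339.6700/972.5130 = 0.6507
W = 0.6507 * 9909.7870 = 6448.5918 kJ
Qc = 9909.7870 - 6448.5918 = 3461.1952 kJ

eta = 65.0730%, W = 6448.5918 kJ, Qc = 3461.1952 kJ


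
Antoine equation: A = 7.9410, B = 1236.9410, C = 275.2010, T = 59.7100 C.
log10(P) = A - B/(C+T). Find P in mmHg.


C+T = 334.9110
B/(C+T) = 3.6933
log10(P) = 7.9410 - 3.6933 = 4.2477
P = 10^4.2477 = 17687.1390 mmHg

17687.1390 mmHg


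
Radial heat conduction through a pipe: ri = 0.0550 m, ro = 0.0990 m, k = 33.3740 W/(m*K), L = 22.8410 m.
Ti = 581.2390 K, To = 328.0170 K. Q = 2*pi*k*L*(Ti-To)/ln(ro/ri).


dT = 253.2220 K
ln(ro/ri) = 0.5878
Q = 2*pi*33.3740*22.8410*253.2220 / 0.5878 = 2063407.2368 W

2063407.2368 W


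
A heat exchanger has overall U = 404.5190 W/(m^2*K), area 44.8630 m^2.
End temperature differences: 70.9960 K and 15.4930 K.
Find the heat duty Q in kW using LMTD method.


LMTD = 36.4615 K
Q = 404.5190 * 44.8630 * 36.4615 = 661701.2058 W = 661.7012 kW

661.7012 kW


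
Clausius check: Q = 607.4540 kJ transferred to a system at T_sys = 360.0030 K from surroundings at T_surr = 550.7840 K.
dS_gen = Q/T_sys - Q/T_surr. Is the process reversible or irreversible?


dS_sys = 607.4540/360.0030 = 1.6874 kJ/K
dS_surr = -607.4540/550.7840 = -1.1029 kJ/K
dS_gen = 1.6874 - 1.1029 = 0.5845 kJ/K (irreversible)

dS_gen = 0.5845 kJ/K, irreversible


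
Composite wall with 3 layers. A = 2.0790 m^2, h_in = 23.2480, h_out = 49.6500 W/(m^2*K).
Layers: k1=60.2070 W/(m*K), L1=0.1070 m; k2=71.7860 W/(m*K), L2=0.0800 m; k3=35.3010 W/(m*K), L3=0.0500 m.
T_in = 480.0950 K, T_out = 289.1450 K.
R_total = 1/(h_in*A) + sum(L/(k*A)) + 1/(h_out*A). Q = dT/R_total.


R_conv_in = 1/(23.2480*2.0790) = 0.0207
R_1 = 0.1070/(60.2070*2.0790) = 0.0009
R_2 = 0.0800/(71.7860*2.0790) = 0.0005
R_3 = 0.0500/(35.3010*2.0790) = 0.0007
R_conv_out = 1/(49.6500*2.0790) = 0.0097
R_total = 0.0324 K/W
Q = 190.9500 / 0.0324 = 5884.4458 W

R_total = 0.0324 K/W, Q = 5884.4458 W


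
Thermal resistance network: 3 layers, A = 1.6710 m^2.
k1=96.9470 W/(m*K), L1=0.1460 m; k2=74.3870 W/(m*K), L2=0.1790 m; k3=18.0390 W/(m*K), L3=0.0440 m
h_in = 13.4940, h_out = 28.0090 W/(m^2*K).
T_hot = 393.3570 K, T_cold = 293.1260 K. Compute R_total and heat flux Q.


R_conv_in = 1/(13.4940*1.6710) = 0.0443
R_1 = 0.1460/(96.9470*1.6710) = 0.0009
R_2 = 0.1790/(74.3870*1.6710) = 0.0014
R_3 = 0.0440/(18.0390*1.6710) = 0.0015
R_conv_out = 1/(28.0090*1.6710) = 0.0214
R_total = 0.0695 K/W
Q = 100.2310 / 0.0695 = 1441.8400 W

R_total = 0.0695 K/W, Q = 1441.8400 W


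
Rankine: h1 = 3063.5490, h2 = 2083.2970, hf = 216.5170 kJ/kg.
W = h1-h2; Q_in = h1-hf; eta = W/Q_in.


W = 980.2520 kJ/kg
Q_in = 2847.0320 kJ/kg
eta = 0.3443 = 34.4307%

eta = 34.4307%


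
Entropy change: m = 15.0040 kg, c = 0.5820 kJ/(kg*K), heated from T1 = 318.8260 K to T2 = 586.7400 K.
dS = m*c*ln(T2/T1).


T2/T1 = 1.8403
ln(T2/T1) = 0.6099
dS = 15.0040 * 0.5820 * 0.6099 = 5.3262 kJ/K

5.3262 kJ/K


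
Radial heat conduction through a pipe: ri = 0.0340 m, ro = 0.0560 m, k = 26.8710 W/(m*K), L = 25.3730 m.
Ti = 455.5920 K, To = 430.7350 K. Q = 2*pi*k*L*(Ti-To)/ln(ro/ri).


dT = 24.8570 K
ln(ro/ri) = 0.4990
Q = 2*pi*26.8710*25.3730*24.8570 / 0.4990 = 213398.5047 W

213398.5047 W


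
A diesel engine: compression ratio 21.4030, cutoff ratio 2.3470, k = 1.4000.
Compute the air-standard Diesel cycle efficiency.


r^(k-1) = 3.4056
rc^k = 3.3016
eta = 0.6416 = 64.1627%

64.1627%


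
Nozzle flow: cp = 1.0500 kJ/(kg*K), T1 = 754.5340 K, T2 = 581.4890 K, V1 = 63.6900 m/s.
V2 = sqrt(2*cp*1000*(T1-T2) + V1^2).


dT = 173.0450 K
2*cp*1000*dT = 363394.5000
V1^2 = 4056.4161
V2 = sqrt(367450.9161) = 606.1773 m/s

606.1773 m/s


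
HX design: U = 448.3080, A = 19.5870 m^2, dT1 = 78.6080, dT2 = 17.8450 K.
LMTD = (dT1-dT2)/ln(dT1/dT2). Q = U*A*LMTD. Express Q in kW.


LMTD = 40.9799 K
Q = 448.3080 * 19.5870 * 40.9799 = 359845.1491 W = 359.8451 kW

359.8451 kW


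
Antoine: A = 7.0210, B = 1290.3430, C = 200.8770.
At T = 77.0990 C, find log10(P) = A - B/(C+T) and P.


C+T = 277.9760
B/(C+T) = 4.6419
log10(P) = 7.0210 - 4.6419 = 2.3791
P = 10^2.3791 = 239.3744 mmHg

239.3744 mmHg


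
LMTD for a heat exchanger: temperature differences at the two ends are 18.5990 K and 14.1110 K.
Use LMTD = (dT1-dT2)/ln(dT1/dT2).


dT1/dT2 = 1.3180
ln(dT1/dT2) = 0.2762
LMTD = 4.4880 / 0.2762 = 16.2518 K

16.2518 K


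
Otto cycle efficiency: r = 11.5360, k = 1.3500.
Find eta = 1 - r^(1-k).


r^(k-1) = 2.3535
eta = 1 - 1/2.3535 = 0.5751 = 57.5106%

57.5106%


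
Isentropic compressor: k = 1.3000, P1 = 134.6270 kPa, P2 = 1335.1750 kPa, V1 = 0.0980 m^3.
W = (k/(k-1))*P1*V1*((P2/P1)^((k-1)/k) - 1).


(k-1)/k = 0.2308
(P2/P1)^exp = 1.6980
W = 4.3333 * 134.6270 * 0.0980 * (1.6980 - 1) = 39.9063 kJ

39.9063 kJ


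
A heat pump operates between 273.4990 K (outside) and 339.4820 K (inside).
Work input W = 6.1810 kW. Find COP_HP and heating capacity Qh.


COP = 339.4820 / 65.9830 = 5.1450
Qh = 5.1450 * 6.1810 = 31.8012 kW

COP = 5.1450, Qh = 31.8012 kW


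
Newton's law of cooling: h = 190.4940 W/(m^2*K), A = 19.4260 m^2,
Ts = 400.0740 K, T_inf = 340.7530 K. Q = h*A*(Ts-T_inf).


dT = 59.3210 K
Q = 190.4940 * 19.4260 * 59.3210 = 219519.5224 W

219519.5224 W


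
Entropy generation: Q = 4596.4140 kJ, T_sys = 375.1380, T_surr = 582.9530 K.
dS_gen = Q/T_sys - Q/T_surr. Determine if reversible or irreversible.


dS_sys = 4596.4140/375.1380 = 12.2526 kJ/K
dS_surr = -4596.4140/582.9530 = -7.8847 kJ/K
dS_gen = 12.2526 - 7.8847 = 4.3679 kJ/K (irreversible)

dS_gen = 4.3679 kJ/K, irreversible


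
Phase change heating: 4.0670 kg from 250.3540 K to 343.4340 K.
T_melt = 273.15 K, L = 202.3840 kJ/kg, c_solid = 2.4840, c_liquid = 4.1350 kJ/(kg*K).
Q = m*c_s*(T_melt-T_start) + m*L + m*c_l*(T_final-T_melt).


Q1 (sensible, solid) = 4.0670 * 2.4840 * 22.7960 = 230.2949 kJ
Q2 (latent) = 4.0670 * 202.3840 = 823.0957 kJ
Q3 (sensible, liquid) = 4.0670 * 4.1350 * 70.2840 = 1181.9692 kJ
Q_total = 2235.3599 kJ

2235.3599 kJ


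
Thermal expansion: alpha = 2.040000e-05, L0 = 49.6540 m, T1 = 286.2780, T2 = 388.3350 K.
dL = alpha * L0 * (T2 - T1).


dT = 102.0570 K
dL = 2.040000e-05 * 49.6540 * 102.0570 = 0.103378 m
L_final = 49.757378 m

dL = 0.103378 m


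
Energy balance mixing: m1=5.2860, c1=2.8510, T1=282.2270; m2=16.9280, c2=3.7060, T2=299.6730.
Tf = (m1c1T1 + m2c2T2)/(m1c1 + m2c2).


num = 23053.3058
den = 77.8056
Tf = 296.2938 K

296.2938 K


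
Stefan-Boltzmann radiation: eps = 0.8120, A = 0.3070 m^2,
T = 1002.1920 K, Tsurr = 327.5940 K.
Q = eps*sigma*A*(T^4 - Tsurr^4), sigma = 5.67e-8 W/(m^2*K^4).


T^4 = 1.0088e+12
Tsurr^4 = 1.1517e+10
Q = 0.8120 * 5.67e-8 * 0.3070 * 9.9728e+11 = 14095.9538 W

14095.9538 W


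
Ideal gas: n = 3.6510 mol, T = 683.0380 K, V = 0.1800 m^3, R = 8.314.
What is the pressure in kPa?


P = nRT/V = 3.6510 * 8.314 * 683.0380 / 0.1800
= 20733.2182 / 0.1800 = 115184.5457 Pa = 115.1845 kPa

115.1845 kPa


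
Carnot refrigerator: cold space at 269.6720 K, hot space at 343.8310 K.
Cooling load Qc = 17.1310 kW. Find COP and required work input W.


COP = 269.6720 / 74.1590 = 3.6364
W = 17.1310 / 3.6364 = 4.7110 kW

COP = 3.6364, W = 4.7110 kW


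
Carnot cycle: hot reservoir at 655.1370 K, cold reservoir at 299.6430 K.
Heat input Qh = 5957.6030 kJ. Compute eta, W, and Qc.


eta = 1 - 299.6430/655.1370 = 0.5426
W = 0.5426 * 5957.6030 = 3232.7469 kJ
Qc = 5957.6030 - 3232.7469 = 2724.8561 kJ

eta = 54.2625%, W = 3232.7469 kJ, Qc = 2724.8561 kJ


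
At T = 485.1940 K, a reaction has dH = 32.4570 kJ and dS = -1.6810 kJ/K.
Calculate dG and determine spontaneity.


T*dS = 485.1940 * -1.6810 = -815.6111 kJ
dG = 32.4570 + 815.6111 = 848.0681 kJ (non-spontaneous)

dG = 848.0681 kJ, non-spontaneous


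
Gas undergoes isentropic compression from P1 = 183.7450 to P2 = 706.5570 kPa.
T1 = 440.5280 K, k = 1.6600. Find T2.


(k-1)/k = 0.3976
(P2/P1)^exp = 1.7083
T2 = 440.5280 * 1.7083 = 752.5523 K

752.5523 K


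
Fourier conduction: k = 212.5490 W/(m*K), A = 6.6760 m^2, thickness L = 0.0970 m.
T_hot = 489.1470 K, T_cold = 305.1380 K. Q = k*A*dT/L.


dT = 184.0090 K
Q = 212.5490 * 6.6760 * 184.0090 / 0.0970 = 2691799.6042 W

2691799.6042 W


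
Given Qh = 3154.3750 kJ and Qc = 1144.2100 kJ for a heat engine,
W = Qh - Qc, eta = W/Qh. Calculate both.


W = 3154.3750 - 1144.2100 = 2010.1650 kJ
eta = 2010.1650 / 3154.3750 = 0.6373 = 63.7263%

W = 2010.1650 kJ, eta = 63.7263%


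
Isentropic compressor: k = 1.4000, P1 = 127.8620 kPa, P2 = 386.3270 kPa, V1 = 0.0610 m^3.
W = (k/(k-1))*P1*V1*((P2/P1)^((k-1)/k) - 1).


(k-1)/k = 0.2857
(P2/P1)^exp = 1.3715
W = 3.5000 * 127.8620 * 0.0610 * (1.3715 - 1) = 10.1421 kJ

10.1421 kJ


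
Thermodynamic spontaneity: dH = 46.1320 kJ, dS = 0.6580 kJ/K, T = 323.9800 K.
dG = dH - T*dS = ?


T*dS = 323.9800 * 0.6580 = 213.1788 kJ
dG = 46.1320 - 213.1788 = -167.0468 kJ (spontaneous)

dG = -167.0468 kJ, spontaneous


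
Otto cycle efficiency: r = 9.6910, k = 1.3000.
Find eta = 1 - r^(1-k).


r^(k-1) = 1.9766
eta = 1 - 1/1.9766 = 0.4941 = 49.4071%

49.4071%


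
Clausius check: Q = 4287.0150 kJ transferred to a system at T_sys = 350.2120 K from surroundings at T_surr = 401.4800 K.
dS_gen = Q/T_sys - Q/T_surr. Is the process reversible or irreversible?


dS_sys = 4287.0150/350.2120 = 12.2412 kJ/K
dS_surr = -4287.0150/401.4800 = -10.6780 kJ/K
dS_gen = 12.2412 - 10.6780 = 1.5632 kJ/K (irreversible)

dS_gen = 1.5632 kJ/K, irreversible


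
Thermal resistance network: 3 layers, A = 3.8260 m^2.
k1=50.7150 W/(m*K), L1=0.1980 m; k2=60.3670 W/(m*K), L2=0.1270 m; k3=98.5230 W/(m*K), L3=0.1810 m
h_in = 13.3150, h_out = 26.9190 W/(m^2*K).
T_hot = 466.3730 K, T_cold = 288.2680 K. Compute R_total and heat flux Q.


R_conv_in = 1/(13.3150*3.8260) = 0.0196
R_1 = 0.1980/(50.7150*3.8260) = 0.0010
R_2 = 0.1270/(60.3670*3.8260) = 0.0005
R_3 = 0.1810/(98.5230*3.8260) = 0.0005
R_conv_out = 1/(26.9190*3.8260) = 0.0097
R_total = 0.0314 K/W
Q = 178.1050 / 0.0314 = 5674.0016 W

R_total = 0.0314 K/W, Q = 5674.0016 W


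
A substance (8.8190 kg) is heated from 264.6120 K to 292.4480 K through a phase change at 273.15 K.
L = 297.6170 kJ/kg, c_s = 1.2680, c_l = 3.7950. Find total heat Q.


Q1 (sensible, solid) = 8.8190 * 1.2680 * 8.5380 = 95.4761 kJ
Q2 (latent) = 8.8190 * 297.6170 = 2624.6843 kJ
Q3 (sensible, liquid) = 8.8190 * 3.7950 * 19.2980 = 645.8675 kJ
Q_total = 3366.0279 kJ

3366.0279 kJ


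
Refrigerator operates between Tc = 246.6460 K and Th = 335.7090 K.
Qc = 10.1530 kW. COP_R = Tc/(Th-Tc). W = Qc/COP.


COP = 246.6460 / 89.0630 = 2.7693
W = 10.1530 / 2.7693 = 3.6662 kW

COP = 2.7693, W = 3.6662 kW


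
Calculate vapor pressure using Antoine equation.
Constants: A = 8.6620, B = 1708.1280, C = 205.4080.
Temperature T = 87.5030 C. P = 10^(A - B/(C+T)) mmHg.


C+T = 292.9110
B/(C+T) = 5.8316
log10(P) = 8.6620 - 5.8316 = 2.8304
P = 10^2.8304 = 676.7687 mmHg

676.7687 mmHg


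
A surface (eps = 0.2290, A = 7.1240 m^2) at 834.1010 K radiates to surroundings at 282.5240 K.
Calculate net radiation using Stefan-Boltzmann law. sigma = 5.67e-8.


T^4 = 4.8403e+11
Tsurr^4 = 6.3712e+09
Q = 0.2290 * 5.67e-8 * 7.1240 * 4.7766e+11 = 44183.7478 W

44183.7478 W


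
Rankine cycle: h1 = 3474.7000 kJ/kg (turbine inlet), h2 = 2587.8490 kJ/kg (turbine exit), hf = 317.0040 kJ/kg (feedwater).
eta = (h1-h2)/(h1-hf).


W = 886.8510 kJ/kg
Q_in = 3157.6960 kJ/kg
eta = 0.2809 = 28.0854%

eta = 28.0854%


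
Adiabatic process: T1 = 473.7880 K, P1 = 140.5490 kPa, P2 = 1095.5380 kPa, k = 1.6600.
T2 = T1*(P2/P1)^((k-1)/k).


(k-1)/k = 0.3976
(P2/P1)^exp = 2.2624
T2 = 473.7880 * 2.2624 = 1071.9018 K

1071.9018 K


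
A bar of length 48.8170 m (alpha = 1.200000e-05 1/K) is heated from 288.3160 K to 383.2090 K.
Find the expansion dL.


dT = 94.8930 K
dL = 1.200000e-05 * 48.8170 * 94.8930 = 0.055589 m
L_final = 48.872589 m

dL = 0.055589 m


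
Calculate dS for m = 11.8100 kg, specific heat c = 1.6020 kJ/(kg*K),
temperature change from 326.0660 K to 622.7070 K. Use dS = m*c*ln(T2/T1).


T2/T1 = 1.9098
ln(T2/T1) = 0.6470
dS = 11.8100 * 1.6020 * 0.6470 = 12.2405 kJ/K

12.2405 kJ/K


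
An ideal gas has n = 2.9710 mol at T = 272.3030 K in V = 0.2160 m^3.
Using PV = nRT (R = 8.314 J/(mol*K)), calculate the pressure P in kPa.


P = nRT/V = 2.9710 * 8.314 * 272.3030 / 0.2160
= 6726.1275 / 0.2160 = 31139.4793 Pa = 31.1395 kPa

31.1395 kPa


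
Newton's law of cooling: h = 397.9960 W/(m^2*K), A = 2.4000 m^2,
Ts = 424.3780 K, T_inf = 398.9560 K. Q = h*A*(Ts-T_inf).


dT = 25.4220 K
Q = 397.9960 * 2.4000 * 25.4220 = 24282.8503 W

24282.8503 W


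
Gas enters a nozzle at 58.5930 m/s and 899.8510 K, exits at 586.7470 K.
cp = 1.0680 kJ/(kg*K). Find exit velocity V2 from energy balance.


dT = 313.1040 K
2*cp*1000*dT = 668790.1440
V1^2 = 3433.1396
V2 = sqrt(672223.2836) = 819.8922 m/s

819.8922 m/s


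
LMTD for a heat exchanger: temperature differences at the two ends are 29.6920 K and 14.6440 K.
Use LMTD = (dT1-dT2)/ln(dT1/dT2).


dT1/dT2 = 2.0276
ln(dT1/dT2) = 0.7068
LMTD = 15.0480 / 0.7068 = 21.2889 K

21.2889 K


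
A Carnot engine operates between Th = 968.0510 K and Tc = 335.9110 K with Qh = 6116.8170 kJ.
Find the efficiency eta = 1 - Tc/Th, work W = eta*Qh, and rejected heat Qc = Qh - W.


eta = 1 - 335.9110/968.0510 = 0.6530
W = 0.6530 * 6116.8170 = 3994.2985 kJ
Qc = 6116.8170 - 3994.2985 = 2122.5185 kJ

eta = 65.3003%, W = 3994.2985 kJ, Qc = 2122.5185 kJ


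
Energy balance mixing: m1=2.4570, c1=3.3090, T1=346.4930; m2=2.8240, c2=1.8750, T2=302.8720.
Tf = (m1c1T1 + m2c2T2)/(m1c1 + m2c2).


num = 4420.7691
den = 13.4252
Tf = 329.2886 K

329.2886 K


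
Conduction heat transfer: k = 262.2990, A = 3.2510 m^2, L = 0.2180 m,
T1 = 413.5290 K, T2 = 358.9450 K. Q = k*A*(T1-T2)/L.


dT = 54.5840 K
Q = 262.2990 * 3.2510 * 54.5840 / 0.2180 = 213512.0887 W

213512.0887 W


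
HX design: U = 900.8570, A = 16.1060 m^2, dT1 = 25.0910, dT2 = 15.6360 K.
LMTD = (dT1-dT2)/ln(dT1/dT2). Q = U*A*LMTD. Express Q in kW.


LMTD = 19.9922 K
Q = 900.8570 * 16.1060 * 19.9922 = 290071.6065 W = 290.0716 kW

290.0716 kW


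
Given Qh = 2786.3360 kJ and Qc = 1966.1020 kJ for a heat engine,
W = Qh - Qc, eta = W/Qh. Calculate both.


W = 2786.3360 - 1966.1020 = 820.2340 kJ
eta = 820.2340 / 2786.3360 = 0.2944 = 29.4377%

W = 820.2340 kJ, eta = 29.4377%


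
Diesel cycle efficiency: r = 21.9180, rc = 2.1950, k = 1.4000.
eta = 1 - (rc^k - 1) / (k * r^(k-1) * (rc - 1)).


r^(k-1) = 3.4381
rc^k = 3.0061
eta = 0.6512 = 65.1226%

65.1226%


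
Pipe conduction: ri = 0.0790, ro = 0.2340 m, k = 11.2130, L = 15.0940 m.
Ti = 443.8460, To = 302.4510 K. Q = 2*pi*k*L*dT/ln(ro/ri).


dT = 141.3950 K
ln(ro/ri) = 1.0859
Q = 2*pi*11.2130*15.0940*141.3950 / 1.0859 = 138471.6760 W

138471.6760 W


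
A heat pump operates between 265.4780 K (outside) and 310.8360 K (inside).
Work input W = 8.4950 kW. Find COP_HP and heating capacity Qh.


COP = 310.8360 / 45.3580 = 6.8529
Qh = 6.8529 * 8.4950 = 58.2158 kW

COP = 6.8529, Qh = 58.2158 kW


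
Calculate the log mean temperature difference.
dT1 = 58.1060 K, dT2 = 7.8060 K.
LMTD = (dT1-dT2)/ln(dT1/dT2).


dT1/dT2 = 7.4438
ln(dT1/dT2) = 2.0074
LMTD = 50.3000 / 2.0074 = 25.0576 K

25.0576 K


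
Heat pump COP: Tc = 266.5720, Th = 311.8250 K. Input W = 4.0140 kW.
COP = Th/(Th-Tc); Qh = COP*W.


COP = 311.8250 / 45.2530 = 6.8907
Qh = 6.8907 * 4.0140 = 27.6593 kW

COP = 6.8907, Qh = 27.6593 kW


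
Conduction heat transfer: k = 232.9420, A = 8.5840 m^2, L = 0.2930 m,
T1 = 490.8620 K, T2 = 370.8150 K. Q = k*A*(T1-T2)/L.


dT = 120.0470 K
Q = 232.9420 * 8.5840 * 120.0470 / 0.2930 = 819258.9602 W

819258.9602 W


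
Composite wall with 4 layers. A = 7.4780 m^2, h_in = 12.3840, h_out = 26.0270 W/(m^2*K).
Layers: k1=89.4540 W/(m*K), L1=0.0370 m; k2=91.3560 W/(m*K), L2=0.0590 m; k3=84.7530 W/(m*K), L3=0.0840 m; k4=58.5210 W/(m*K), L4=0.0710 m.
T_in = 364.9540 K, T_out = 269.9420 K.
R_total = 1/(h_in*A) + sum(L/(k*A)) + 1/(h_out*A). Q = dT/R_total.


R_conv_in = 1/(12.3840*7.4780) = 0.0108
R_1 = 0.0370/(89.4540*7.4780) = 5.5312e-05
R_2 = 0.0590/(91.3560*7.4780) = 8.6363e-05
R_3 = 0.0840/(84.7530*7.4780) = 0.0001
R_4 = 0.0710/(58.5210*7.4780) = 0.0002
R_conv_out = 1/(26.0270*7.4780) = 0.0051
R_total = 0.0164 K/W
Q = 95.0120 / 0.0164 = 5803.0868 W

R_total = 0.0164 K/W, Q = 5803.0868 W


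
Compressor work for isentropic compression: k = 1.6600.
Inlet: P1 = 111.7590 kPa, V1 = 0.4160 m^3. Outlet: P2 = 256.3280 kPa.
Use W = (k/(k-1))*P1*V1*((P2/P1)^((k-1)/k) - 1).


(k-1)/k = 0.3976
(P2/P1)^exp = 1.3910
W = 2.5152 * 111.7590 * 0.4160 * (1.3910 - 1) = 45.7247 kJ

45.7247 kJ


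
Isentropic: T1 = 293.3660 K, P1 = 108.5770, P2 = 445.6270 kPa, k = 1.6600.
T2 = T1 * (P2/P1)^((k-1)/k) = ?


(k-1)/k = 0.3976
(P2/P1)^exp = 1.7531
T2 = 293.3660 * 1.7531 = 514.3107 K

514.3107 K


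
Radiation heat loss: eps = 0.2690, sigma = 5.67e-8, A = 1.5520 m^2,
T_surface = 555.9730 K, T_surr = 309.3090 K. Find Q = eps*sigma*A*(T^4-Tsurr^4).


T^4 = 9.5547e+10
Tsurr^4 = 9.1531e+09
Q = 0.2690 * 5.67e-8 * 1.5520 * 8.6393e+10 = 2045.0665 W

2045.0665 W


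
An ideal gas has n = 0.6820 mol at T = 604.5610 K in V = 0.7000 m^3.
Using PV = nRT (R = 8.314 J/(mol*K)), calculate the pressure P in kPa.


P = nRT/V = 0.6820 * 8.314 * 604.5610 / 0.7000
= 3427.9503 / 0.7000 = 4897.0719 Pa = 4.8971 kPa

4.8971 kPa


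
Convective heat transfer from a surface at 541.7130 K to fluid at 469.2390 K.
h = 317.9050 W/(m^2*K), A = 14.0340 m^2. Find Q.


dT = 72.4740 K
Q = 317.9050 * 14.0340 * 72.4740 = 323341.2124 W

323341.2124 W


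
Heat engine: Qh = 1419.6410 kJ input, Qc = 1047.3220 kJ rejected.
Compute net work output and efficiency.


W = 1419.6410 - 1047.3220 = 372.3190 kJ
eta = 372.3190 / 1419.6410 = 0.2623 = 26.2263%

W = 372.3190 kJ, eta = 26.2263%


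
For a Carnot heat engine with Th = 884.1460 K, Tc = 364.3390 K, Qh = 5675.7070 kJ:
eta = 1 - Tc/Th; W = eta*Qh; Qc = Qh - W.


eta = 1 - 364.3390/884.1460 = 0.5879
W = 0.5879 * 5675.7070 = 3336.8609 kJ
Qc = 5675.7070 - 3336.8609 = 2338.8461 kJ

eta = 58.7920%, W = 3336.8609 kJ, Qc = 2338.8461 kJ


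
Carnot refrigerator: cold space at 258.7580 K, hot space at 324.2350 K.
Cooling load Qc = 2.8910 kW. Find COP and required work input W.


COP = 258.7580 / 65.4770 = 3.9519
W = 2.8910 / 3.9519 = 0.7315 kW

COP = 3.9519, W = 0.7315 kW


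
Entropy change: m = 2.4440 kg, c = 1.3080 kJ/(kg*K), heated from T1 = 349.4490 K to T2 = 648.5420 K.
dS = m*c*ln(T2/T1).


T2/T1 = 1.8559
ln(T2/T1) = 0.6184
dS = 2.4440 * 1.3080 * 0.6184 = 1.9768 kJ/K

1.9768 kJ/K


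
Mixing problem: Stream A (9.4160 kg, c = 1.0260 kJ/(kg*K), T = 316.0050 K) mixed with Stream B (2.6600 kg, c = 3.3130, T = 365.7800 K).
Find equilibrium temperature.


num = 6276.3317
den = 18.4734
Tf = 339.7497 K

339.7497 K


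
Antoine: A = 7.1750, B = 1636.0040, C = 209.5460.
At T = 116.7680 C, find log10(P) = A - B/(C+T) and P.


C+T = 326.3140
B/(C+T) = 5.0136
log10(P) = 7.1750 - 5.0136 = 2.1614
P = 10^2.1614 = 145.0146 mmHg

145.0146 mmHg


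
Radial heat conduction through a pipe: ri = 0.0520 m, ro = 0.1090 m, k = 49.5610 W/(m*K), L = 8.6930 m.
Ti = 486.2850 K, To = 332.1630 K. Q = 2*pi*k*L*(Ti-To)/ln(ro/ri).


dT = 154.1220 K
ln(ro/ri) = 0.7401
Q = 2*pi*49.5610*8.6930*154.1220 / 0.7401 = 563717.3443 W

563717.3443 W


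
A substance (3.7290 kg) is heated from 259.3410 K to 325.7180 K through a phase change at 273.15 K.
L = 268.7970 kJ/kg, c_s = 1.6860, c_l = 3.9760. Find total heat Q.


Q1 (sensible, solid) = 3.7290 * 1.6860 * 13.8090 = 86.8185 kJ
Q2 (latent) = 3.7290 * 268.7970 = 1002.3440 kJ
Q3 (sensible, liquid) = 3.7290 * 3.9760 * 52.5680 = 779.3997 kJ
Q_total = 1868.5622 kJ

1868.5622 kJ


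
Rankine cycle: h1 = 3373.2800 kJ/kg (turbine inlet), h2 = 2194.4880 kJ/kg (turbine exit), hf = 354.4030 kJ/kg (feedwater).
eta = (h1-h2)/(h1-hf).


W = 1178.7920 kJ/kg
Q_in = 3018.8770 kJ/kg
eta = 0.3905 = 39.0474%

eta = 39.0474%


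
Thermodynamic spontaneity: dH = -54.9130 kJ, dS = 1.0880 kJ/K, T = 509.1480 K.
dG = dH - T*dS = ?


T*dS = 509.1480 * 1.0880 = 553.9530 kJ
dG = -54.9130 - 553.9530 = -608.8660 kJ (spontaneous)

dG = -608.8660 kJ, spontaneous


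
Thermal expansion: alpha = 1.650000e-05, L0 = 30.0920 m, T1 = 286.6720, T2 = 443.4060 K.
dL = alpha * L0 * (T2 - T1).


dT = 156.7340 K
dL = 1.650000e-05 * 30.0920 * 156.7340 = 0.077821 m
L_final = 30.169821 m

dL = 0.077821 m


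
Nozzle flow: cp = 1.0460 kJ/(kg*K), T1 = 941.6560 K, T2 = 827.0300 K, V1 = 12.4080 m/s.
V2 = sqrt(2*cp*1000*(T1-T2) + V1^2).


dT = 114.6260 K
2*cp*1000*dT = 239797.5920
V1^2 = 153.9585
V2 = sqrt(239951.5505) = 489.8485 m/s

489.8485 m/s


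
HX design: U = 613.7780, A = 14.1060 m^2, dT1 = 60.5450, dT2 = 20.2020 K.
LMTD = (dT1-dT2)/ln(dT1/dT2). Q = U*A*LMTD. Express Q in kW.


LMTD = 36.7555 K
Q = 613.7780 * 14.1060 * 36.7555 = 318227.1282 W = 318.2271 kW

318.2271 kW


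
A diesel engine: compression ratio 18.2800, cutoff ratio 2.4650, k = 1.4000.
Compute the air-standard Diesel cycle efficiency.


r^(k-1) = 3.1974
rc^k = 3.5363
eta = 0.6132 = 61.3244%

61.3244%


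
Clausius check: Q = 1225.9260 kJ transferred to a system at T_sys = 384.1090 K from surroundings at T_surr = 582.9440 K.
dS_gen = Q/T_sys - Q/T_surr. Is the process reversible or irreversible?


dS_sys = 1225.9260/384.1090 = 3.1916 kJ/K
dS_surr = -1225.9260/582.9440 = -2.1030 kJ/K
dS_gen = 3.1916 - 2.1030 = 1.0886 kJ/K (irreversible)

dS_gen = 1.0886 kJ/K, irreversible


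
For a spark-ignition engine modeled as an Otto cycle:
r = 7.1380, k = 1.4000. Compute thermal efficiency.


r^(k-1) = 2.1950
eta = 1 - 1/2.1950 = 0.5444 = 54.4415%

54.4415%


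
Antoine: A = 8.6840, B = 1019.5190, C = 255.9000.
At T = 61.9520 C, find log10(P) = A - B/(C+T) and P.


C+T = 317.8520
B/(C+T) = 3.2075
log10(P) = 8.6840 - 3.2075 = 5.4765
P = 10^5.4765 = 299552.2578 mmHg

299552.2578 mmHg


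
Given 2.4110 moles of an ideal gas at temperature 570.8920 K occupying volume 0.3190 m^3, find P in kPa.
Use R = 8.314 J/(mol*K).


P = nRT/V = 2.4110 * 8.314 * 570.8920 / 0.3190
= 11443.5610 / 0.3190 = 35873.2319 Pa = 35.8732 kPa

35.8732 kPa


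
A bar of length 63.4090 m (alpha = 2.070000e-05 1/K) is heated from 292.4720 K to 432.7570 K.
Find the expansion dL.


dT = 140.2850 K
dL = 2.070000e-05 * 63.4090 * 140.2850 = 0.184133 m
L_final = 63.593133 m

dL = 0.184133 m


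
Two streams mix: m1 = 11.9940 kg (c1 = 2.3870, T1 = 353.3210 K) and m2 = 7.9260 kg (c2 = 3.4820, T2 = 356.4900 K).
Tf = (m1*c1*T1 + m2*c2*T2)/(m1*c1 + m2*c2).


num = 19953.9958
den = 56.2280
Tf = 354.8764 K

354.8764 K


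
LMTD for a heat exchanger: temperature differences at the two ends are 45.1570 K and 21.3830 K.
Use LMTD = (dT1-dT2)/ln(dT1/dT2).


dT1/dT2 = 2.1118
ln(dT1/dT2) = 0.7475
LMTD = 23.7740 / 0.7475 = 31.8026 K

31.8026 K


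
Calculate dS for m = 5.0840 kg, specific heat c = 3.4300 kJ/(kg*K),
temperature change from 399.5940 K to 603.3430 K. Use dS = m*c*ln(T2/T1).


T2/T1 = 1.5099
ln(T2/T1) = 0.4120
dS = 5.0840 * 3.4300 * 0.4120 = 7.1851 kJ/K

7.1851 kJ/K


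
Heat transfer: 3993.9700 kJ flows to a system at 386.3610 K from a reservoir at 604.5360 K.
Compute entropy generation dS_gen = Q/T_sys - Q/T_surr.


dS_sys = 3993.9700/386.3610 = 10.3374 kJ/K
dS_surr = -3993.9700/604.5360 = -6.6067 kJ/K
dS_gen = 10.3374 - 6.6067 = 3.7307 kJ/K (irreversible)

dS_gen = 3.7307 kJ/K, irreversible


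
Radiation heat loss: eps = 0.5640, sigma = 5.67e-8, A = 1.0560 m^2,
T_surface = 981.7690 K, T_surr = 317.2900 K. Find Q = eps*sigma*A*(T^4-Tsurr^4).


T^4 = 9.2905e+11
Tsurr^4 = 1.0135e+10
Q = 0.5640 * 5.67e-8 * 1.0560 * 9.1891e+11 = 31031.2703 W

31031.2703 W


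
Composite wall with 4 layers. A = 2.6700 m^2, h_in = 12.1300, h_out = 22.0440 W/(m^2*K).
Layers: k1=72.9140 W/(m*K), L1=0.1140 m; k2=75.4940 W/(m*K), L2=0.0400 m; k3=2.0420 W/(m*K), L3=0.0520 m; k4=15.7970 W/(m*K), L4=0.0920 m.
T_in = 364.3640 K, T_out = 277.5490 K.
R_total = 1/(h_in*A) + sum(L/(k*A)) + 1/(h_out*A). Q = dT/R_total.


R_conv_in = 1/(12.1300*2.6700) = 0.0309
R_1 = 0.1140/(72.9140*2.6700) = 0.0006
R_2 = 0.0400/(75.4940*2.6700) = 0.0002
R_3 = 0.0520/(2.0420*2.6700) = 0.0095
R_4 = 0.0920/(15.7970*2.6700) = 0.0022
R_conv_out = 1/(22.0440*2.6700) = 0.0170
R_total = 0.0604 K/W
Q = 86.8150 / 0.0604 = 1438.0612 W

R_total = 0.0604 K/W, Q = 1438.0612 W


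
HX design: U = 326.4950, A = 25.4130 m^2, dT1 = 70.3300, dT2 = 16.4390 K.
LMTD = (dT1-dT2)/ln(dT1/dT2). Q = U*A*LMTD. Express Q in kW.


LMTD = 37.0756 K
Q = 326.4950 * 25.4130 * 37.0756 = 307624.6704 W = 307.6247 kW

307.6247 kW


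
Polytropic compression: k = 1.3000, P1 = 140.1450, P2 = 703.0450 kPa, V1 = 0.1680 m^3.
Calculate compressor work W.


(k-1)/k = 0.2308
(P2/P1)^exp = 1.4509
W = 4.3333 * 140.1450 * 0.1680 * (1.4509 - 1) = 46.0015 kJ

46.0015 kJ


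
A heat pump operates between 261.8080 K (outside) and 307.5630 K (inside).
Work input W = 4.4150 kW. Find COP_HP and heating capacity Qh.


COP = 307.5630 / 45.7550 = 6.7220
Qh = 6.7220 * 4.4150 = 29.6774 kW

COP = 6.7220, Qh = 29.6774 kW


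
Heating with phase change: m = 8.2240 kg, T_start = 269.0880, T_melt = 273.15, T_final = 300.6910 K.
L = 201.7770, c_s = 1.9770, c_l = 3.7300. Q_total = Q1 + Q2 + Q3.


Q1 (sensible, solid) = 8.2240 * 1.9770 * 4.0620 = 66.0434 kJ
Q2 (latent) = 8.2240 * 201.7770 = 1659.4140 kJ
Q3 (sensible, liquid) = 8.2240 * 3.7300 * 27.5410 = 844.8345 kJ
Q_total = 2570.2920 kJ

2570.2920 kJ


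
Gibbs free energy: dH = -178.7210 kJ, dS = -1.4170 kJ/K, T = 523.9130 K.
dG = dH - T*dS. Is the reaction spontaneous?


T*dS = 523.9130 * -1.4170 = -742.3847 kJ
dG = -178.7210 + 742.3847 = 563.6637 kJ (non-spontaneous)

dG = 563.6637 kJ, non-spontaneous


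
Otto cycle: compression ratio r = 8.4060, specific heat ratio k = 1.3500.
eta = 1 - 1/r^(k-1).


r^(k-1) = 2.1067
eta = 1 - 1/2.1067 = 0.5253 = 52.5328%

52.5328%


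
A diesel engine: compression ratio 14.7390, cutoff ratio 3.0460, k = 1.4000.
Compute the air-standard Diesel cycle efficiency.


r^(k-1) = 2.9335
rc^k = 4.7558
eta = 0.5530 = 55.3029%

55.3029%


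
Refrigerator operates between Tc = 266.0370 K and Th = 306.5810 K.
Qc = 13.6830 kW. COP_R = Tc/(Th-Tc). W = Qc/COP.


COP = 266.0370 / 40.5440 = 6.5617
W = 13.6830 / 6.5617 = 2.0853 kW

COP = 6.5617, W = 2.0853 kW


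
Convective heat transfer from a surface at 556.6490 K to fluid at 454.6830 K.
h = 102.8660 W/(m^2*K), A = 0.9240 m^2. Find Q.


dT = 101.9660 K
Q = 102.8660 * 0.9240 * 101.9660 = 9691.6831 W

9691.6831 W


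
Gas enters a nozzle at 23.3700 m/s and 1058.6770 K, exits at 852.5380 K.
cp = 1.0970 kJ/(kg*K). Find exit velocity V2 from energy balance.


dT = 206.1390 K
2*cp*1000*dT = 452268.9660
V1^2 = 546.1569
V2 = sqrt(452815.1229) = 672.9154 m/s

672.9154 m/s


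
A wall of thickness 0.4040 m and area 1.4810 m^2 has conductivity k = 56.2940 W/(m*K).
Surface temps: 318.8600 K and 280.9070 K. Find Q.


dT = 37.9530 K
Q = 56.2940 * 1.4810 * 37.9530 / 0.4040 = 7832.1665 W

7832.1665 W


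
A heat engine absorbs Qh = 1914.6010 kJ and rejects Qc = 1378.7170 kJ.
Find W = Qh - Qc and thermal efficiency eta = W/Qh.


W = 1914.6010 - 1378.7170 = 535.8840 kJ
eta = 535.8840 / 1914.6010 = 0.2799 = 27.9893%

W = 535.8840 kJ, eta = 27.9893%


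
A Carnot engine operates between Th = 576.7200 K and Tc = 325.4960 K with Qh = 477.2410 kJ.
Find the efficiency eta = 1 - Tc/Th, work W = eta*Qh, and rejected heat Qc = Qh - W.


eta = 1 - 325.4960/576.7200 = 0.4356
W = 0.4356 * 477.2410 = 207.8901 kJ
Qc = 477.2410 - 207.8901 = 269.3509 kJ

eta = 43.5608%, W = 207.8901 kJ, Qc = 269.3509 kJ


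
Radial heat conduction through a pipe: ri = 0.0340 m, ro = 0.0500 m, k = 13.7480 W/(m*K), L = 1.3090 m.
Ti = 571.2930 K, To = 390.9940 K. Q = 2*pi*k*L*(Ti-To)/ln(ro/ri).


dT = 180.2990 K
ln(ro/ri) = 0.3857
Q = 2*pi*13.7480*1.3090*180.2990 / 0.3857 = 52862.1674 W

52862.1674 W


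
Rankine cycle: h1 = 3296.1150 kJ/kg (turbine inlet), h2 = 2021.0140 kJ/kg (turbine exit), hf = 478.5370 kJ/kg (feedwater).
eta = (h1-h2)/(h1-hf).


W = 1275.1010 kJ/kg
Q_in = 2817.5780 kJ/kg
eta = 0.4526 = 45.2552%

eta = 45.2552%


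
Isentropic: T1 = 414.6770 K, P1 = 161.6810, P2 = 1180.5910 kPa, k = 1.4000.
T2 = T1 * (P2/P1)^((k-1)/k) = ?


(k-1)/k = 0.2857
(P2/P1)^exp = 1.7648
T2 = 414.6770 * 1.7648 = 731.8250 K

731.8250 K


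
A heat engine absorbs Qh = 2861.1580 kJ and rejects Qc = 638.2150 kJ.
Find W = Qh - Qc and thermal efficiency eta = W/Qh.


W = 2861.1580 - 638.2150 = 2222.9430 kJ
eta = 2222.9430 / 2861.1580 = 0.7769 = 77.6938%

W = 2222.9430 kJ, eta = 77.6938%


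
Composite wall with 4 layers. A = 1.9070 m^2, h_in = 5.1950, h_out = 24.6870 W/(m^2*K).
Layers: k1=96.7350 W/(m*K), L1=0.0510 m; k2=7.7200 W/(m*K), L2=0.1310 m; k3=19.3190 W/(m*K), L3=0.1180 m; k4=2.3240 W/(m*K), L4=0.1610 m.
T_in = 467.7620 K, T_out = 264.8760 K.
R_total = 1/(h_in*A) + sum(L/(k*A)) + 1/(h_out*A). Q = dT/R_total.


R_conv_in = 1/(5.1950*1.9070) = 0.1009
R_1 = 0.0510/(96.7350*1.9070) = 0.0003
R_2 = 0.1310/(7.7200*1.9070) = 0.0089
R_3 = 0.1180/(19.3190*1.9070) = 0.0032
R_4 = 0.1610/(2.3240*1.9070) = 0.0363
R_conv_out = 1/(24.6870*1.9070) = 0.0212
R_total = 0.1709 K/W
Q = 202.8860 / 0.1709 = 1187.2537 W

R_total = 0.1709 K/W, Q = 1187.2537 W


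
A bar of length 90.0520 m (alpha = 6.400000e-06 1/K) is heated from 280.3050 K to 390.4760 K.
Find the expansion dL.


dT = 110.1710 K
dL = 6.400000e-06 * 90.0520 * 110.1710 = 0.063495 m
L_final = 90.115495 m

dL = 0.063495 m


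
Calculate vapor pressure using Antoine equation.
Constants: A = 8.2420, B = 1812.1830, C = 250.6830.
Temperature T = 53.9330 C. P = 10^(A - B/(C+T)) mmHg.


C+T = 304.6160
B/(C+T) = 5.9491
log10(P) = 8.2420 - 5.9491 = 2.2929
P = 10^2.2929 = 196.3028 mmHg

196.3028 mmHg
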